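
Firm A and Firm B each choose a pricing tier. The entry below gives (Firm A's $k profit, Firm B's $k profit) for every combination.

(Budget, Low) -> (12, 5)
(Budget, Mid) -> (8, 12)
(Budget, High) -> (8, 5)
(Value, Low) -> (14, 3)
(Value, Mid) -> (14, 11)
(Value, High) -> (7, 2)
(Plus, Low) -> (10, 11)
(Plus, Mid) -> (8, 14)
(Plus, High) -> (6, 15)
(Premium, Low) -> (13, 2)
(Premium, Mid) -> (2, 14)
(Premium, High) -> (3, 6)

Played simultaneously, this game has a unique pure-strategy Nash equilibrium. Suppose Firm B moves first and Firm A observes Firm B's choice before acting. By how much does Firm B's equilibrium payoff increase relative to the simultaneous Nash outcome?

Work backward from Firm A's decision.
- Low → Firm A plays Value (best of 12, 14, 10, 13); Firm B gets 3.
- Mid → Firm A plays Value (best of 8, 14, 8, 2); Firm B gets 11.
- High → Firm A plays Budget (best of 8, 7, 6, 3); Firm B gets 5.
Among 3, 11, 5, the best is 11 at Mid. Subgame-perfect outcome: (Value, Mid) with payoffs (14, 11).
Now find the simultaneous Nash equilibrium.
Firm A's best replies: Low→Value; Mid→Value; High→Budget.
Firm B's best replies: Budget→Mid; Value→Mid; Plus→High; Premium→Mid.
The unique mutual best reply is (Value, Mid), giving (14, 11).
Firm B's commitment gain: 11 − 11 = 0.

0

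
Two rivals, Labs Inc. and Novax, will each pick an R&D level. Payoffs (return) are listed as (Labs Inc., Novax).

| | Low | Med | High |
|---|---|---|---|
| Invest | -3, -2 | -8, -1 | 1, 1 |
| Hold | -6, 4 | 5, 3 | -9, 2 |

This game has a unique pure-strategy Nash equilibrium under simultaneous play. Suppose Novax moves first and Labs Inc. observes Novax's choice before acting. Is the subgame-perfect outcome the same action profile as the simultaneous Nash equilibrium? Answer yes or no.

no

Work backward from Labs Inc.'s decision.
- Low → Labs Inc. plays Invest (best of -3, -6); Novax gets -2.
- Med → Labs Inc. plays Hold (best of -8, 5); Novax gets 3.
- High → Labs Inc. plays Invest (best of 1, -9); Novax gets 1.
Among -2, 3, 1, the best is 3 at Med. Subgame-perfect outcome: (Hold, Med) with payoffs (5, 3).
Now find the simultaneous Nash equilibrium.
Labs Inc.'s best replies: Low→Invest; Med→Hold; High→Invest.
Novax's best replies: Invest→High; Hold→Low.
Only (Invest, High) has each player best-responding; Nash payoffs (1, 1).
Sequential outcome (Hold, Med) differs from the Nash profile (Invest, High).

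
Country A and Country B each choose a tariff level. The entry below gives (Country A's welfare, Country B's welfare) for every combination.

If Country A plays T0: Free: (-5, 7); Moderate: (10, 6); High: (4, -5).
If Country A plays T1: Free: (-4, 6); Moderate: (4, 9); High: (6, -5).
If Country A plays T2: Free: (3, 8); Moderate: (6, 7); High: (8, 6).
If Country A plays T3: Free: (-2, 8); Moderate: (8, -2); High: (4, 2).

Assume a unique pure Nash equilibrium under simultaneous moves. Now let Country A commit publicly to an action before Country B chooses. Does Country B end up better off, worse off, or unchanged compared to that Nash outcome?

better off

Backward induction with Country A moving first.
- T0: BR = Free, leader payoff -5.
- T1: BR = Moderate, leader payoff 4.
- T2: BR = Free, leader payoff 3.
- T3: BR = Free, leader payoff -2.
Country A's induced payoffs are -5, 4, 3, -2, so Country A commits to T1. Subgame-perfect outcome: (T1, Moderate) with payoffs (4, 9).
Now find the simultaneous Nash equilibrium.
Country A's best replies: Free→T2; Moderate→T0; High→T2.
Country B's best replies: T0→Free; T1→Moderate; T2→Free; T3→Free.
The unique mutual best reply is (T2, Free), giving (3, 8).
Country B earns 9 sequentially versus 8 at the Nash outcome: better off.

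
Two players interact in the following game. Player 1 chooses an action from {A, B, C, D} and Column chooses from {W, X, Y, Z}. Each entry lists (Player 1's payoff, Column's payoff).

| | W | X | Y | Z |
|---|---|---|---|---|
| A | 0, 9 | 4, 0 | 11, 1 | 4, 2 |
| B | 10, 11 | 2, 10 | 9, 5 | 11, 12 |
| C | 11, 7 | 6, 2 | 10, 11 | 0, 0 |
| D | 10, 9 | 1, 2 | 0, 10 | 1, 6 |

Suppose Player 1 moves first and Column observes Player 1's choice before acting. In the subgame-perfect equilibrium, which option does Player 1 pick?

B

Work backward from Column's decision.
- A → Column plays W (best of 9, 0, 1, 2); Player 1 gets 0.
- B → Column plays Z (best of 11, 10, 5, 12); Player 1 gets 11.
- C → Column plays Y (best of 7, 2, 11, 0); Player 1 gets 10.
- D → Column plays Y (best of 9, 2, 10, 6); Player 1 gets 0.
Among 0, 11, 10, 0, the best is 11 at B. Subgame-perfect outcome: (B, Z) with payoffs (11, 12).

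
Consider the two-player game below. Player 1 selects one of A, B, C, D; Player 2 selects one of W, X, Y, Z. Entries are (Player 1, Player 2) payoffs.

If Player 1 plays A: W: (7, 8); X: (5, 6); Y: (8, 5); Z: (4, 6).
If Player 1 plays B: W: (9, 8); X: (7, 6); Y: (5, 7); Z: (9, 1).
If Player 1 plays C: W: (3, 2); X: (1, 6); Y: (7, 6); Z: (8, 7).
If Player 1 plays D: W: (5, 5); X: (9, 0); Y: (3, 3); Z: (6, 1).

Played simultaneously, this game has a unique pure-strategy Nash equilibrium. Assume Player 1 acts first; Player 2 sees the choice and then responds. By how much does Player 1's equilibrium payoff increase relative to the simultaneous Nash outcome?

0

Backward induction with Player 1 moving first.
- A: Player 2 compares 8, 6, 5, 6 and picks W; Player 1 would get 7.
- B: Player 2 compares 8, 6, 7, 1 and picks W; Player 1 would get 9.
- C: Player 2 compares 2, 6, 6, 7 and picks Z; Player 1 would get 8.
- D: Player 2 compares 5, 0, 3, 1 and picks W; Player 1 would get 5.
Among 7, 9, 8, 5, the best is 9 at B. Subgame-perfect outcome: (B, W) with payoffs (9, 8).
Now find the simultaneous Nash equilibrium.
Player 1's best replies: W→B; X→D; Y→A; Z→B.
Player 2's best replies: A→W; B→W; C→Z; D→W.
Only (B, W) has each player best-responding; Nash payoffs (9, 8).
Player 1's commitment gain: 9 − 9 = 0.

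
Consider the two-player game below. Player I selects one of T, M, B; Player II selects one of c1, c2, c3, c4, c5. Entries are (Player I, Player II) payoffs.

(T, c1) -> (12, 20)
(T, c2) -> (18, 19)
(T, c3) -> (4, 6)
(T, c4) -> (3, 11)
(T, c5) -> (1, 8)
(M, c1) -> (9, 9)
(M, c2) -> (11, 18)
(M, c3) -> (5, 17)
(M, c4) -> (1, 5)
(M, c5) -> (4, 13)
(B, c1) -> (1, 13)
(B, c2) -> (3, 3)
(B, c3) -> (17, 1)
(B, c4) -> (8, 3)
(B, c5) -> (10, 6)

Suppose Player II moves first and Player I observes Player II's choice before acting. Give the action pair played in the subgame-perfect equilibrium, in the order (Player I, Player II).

(T, c1)

Work backward from Player I's decision.
- c1 → Player I plays T (best of 12, 9, 1); Player II gets 20.
- c2 → Player I plays T (best of 18, 11, 3); Player II gets 19.
- c3 → Player I plays B (best of 4, 5, 17); Player II gets 1.
- c4 → Player I plays B (best of 3, 1, 8); Player II gets 3.
- c5 → Player I plays B (best of 1, 4, 10); Player II gets 6.
Maximizing over 20, 19, 1, 3, 6, Player II chooses c1. Subgame-perfect outcome: (T, c1) with payoffs (12, 20).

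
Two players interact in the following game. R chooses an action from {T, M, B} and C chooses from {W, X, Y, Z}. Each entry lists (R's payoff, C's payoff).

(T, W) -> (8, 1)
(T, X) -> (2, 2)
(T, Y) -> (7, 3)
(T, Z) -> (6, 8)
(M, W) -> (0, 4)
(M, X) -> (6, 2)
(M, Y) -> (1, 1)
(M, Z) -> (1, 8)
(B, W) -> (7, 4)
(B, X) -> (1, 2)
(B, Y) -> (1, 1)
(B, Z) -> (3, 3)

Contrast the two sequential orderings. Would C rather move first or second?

first

If R leads: C's best replies are T→Z, M→Z, B→W; R's induced payoffs 6, 1, 7; outcome (B, W), payoffs (7, 4).
If C leads: R's best replies are W→T, X→M, Y→T, Z→T; C's induced payoffs 1, 2, 3, 8; outcome (T, Z), payoffs (6, 8).
C gets 8 moving first and 4 moving second, so C prefers to move first.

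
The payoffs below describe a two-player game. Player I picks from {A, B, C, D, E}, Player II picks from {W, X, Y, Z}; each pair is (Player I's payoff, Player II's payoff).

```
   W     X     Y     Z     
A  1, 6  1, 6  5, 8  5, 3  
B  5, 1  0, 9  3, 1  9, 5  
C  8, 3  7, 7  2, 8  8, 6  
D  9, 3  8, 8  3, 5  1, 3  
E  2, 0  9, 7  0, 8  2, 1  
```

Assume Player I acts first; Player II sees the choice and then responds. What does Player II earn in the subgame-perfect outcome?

8

Backward induction with Player I moving first.
- A: Player II compares 6, 6, 8, 3 and picks Y; Player I would get 5.
- B: Player II compares 1, 9, 1, 5 and picks X; Player I would get 0.
- C: Player II compares 3, 7, 8, 6 and picks Y; Player I would get 2.
- D: Player II compares 3, 8, 5, 3 and picks X; Player I would get 8.
- E: Player II compares 0, 7, 8, 1 and picks Y; Player I would get 0.
Among 5, 0, 2, 8, 0, the best is 8 at D. Subgame-perfect outcome: (D, X) with payoffs (8, 8).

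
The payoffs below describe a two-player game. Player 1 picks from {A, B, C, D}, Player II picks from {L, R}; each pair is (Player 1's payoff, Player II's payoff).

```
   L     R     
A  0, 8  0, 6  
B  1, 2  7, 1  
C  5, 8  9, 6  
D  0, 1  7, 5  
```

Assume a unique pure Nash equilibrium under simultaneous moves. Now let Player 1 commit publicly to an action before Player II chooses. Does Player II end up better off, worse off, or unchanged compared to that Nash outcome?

worse off

Backward induction with Player 1 moving first.
- A: BR = L, leader payoff 0.
- B: BR = L, leader payoff 1.
- C: BR = L, leader payoff 5.
- D: BR = R, leader payoff 7.
Maximizing over 0, 1, 5, 7, Player 1 chooses D. Subgame-perfect outcome: (D, R) with payoffs (7, 5).
Under simultaneous play:
Player 1's best replies: L→C; R→C.
Player II's best replies: A→L; B→L; C→L; D→R.
Only (C, L) has each player best-responding; Nash payoffs (5, 8).
Player II earns 5 sequentially versus 8 at the Nash outcome: worse off.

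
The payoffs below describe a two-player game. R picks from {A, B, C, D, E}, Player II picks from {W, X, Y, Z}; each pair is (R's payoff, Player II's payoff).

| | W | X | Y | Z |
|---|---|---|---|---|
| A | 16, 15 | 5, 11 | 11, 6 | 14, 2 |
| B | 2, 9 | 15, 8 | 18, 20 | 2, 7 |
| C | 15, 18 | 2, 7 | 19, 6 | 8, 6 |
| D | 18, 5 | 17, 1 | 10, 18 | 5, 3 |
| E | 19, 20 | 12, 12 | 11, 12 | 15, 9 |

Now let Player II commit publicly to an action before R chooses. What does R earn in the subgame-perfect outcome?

Backward induction with Player II moving first.
- W → R plays E (best of 16, 2, 15, 18, 19); Player II gets 20.
- X → R plays D (best of 5, 15, 2, 17, 12); Player II gets 1.
- Y → R plays C (best of 11, 18, 19, 10, 11); Player II gets 6.
- Z → R plays E (best of 14, 2, 8, 5, 15); Player II gets 9.
Among 20, 1, 6, 9, the best is 20 at W. Subgame-perfect outcome: (E, W) with payoffs (19, 20).

19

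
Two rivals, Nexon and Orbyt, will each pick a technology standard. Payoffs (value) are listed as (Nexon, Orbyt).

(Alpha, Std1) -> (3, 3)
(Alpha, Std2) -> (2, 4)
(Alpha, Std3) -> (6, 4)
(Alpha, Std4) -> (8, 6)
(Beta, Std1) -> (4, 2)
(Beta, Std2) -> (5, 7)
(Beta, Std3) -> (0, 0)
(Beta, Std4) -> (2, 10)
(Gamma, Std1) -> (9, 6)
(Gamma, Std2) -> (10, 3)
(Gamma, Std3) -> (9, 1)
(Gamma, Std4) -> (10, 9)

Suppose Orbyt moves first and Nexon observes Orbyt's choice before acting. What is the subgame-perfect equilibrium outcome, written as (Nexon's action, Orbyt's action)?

(Gamma, Std4)

Backward induction with Orbyt moving first.
- Std1: BR = Gamma, leader payoff 6.
- Std2: BR = Gamma, leader payoff 3.
- Std3: BR = Gamma, leader payoff 1.
- Std4: BR = Gamma, leader payoff 9.
Among 6, 3, 1, 9, the best is 9 at Std4. Subgame-perfect outcome: (Gamma, Std4) with payoffs (10, 9).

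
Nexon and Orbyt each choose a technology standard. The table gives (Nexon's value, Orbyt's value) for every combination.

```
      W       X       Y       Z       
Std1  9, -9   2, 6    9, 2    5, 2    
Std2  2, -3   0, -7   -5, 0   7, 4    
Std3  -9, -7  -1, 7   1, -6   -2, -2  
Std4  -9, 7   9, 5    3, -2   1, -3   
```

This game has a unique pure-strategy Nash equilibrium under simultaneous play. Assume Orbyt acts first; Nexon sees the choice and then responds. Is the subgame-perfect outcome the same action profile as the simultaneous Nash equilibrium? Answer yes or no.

Nexon best-responds to each possible Orbyt move:
- W: BR = Std1, leader payoff -9.
- X: BR = Std4, leader payoff 5.
- Y: BR = Std1, leader payoff 2.
- Z: BR = Std2, leader payoff 4.
Orbyt's induced payoffs are -9, 5, 2, 4, so Orbyt commits to X. Subgame-perfect outcome: (Std4, X) with payoffs (9, 5).
Under simultaneous play:
Nexon's best replies: W→Std1; X→Std4; Y→Std1; Z→Std2.
Orbyt's best replies: Std1→X; Std2→Z; Std3→X; Std4→W.
The unique mutual best reply is (Std2, Z), giving (7, 4).
Sequential outcome (Std4, X) differs from the Nash profile (Std2, Z).

no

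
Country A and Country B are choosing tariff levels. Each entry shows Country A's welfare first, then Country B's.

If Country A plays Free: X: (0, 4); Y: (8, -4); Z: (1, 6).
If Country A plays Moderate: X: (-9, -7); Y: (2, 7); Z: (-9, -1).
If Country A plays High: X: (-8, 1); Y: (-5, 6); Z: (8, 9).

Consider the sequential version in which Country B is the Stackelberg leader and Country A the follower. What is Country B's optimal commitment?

Work backward from Country A's decision.
- X → Country A plays Free (best of 0, -9, -8); Country B gets 4.
- Y → Country A plays Free (best of 8, 2, -5); Country B gets -4.
- Z → Country A plays High (best of 1, -9, 8); Country B gets 9.
Among 4, -4, 9, the best is 9 at Z. Subgame-perfect outcome: (High, Z) with payoffs (8, 9).

Z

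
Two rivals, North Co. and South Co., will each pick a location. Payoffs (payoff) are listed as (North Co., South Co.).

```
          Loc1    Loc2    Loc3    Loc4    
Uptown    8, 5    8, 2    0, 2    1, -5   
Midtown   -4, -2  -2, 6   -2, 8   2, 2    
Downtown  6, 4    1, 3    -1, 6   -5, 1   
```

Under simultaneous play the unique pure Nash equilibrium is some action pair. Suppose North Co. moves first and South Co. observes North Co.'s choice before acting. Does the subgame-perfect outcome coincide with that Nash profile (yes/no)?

yes

Solve by backward induction (North Co. leads).
- Uptown: South Co. compares 5, 2, 2, -5 and picks Loc1; North Co. would get 8.
- Midtown: South Co. compares -2, 6, 8, 2 and picks Loc3; North Co. would get -2.
- Downtown: South Co. compares 4, 3, 6, 1 and picks Loc3; North Co. would get -1.
Among 8, -2, -1, the best is 8 at Uptown. Subgame-perfect outcome: (Uptown, Loc1) with payoffs (8, 5).
Now find the simultaneous Nash equilibrium.
North Co.'s best replies: Loc1→Uptown; Loc2→Uptown; Loc3→Uptown; Loc4→Midtown.
South Co.'s best replies: Uptown→Loc1; Midtown→Loc3; Downtown→Loc3.
The unique mutual best reply is (Uptown, Loc1), giving (8, 5).
Sequential outcome (Uptown, Loc1) coincides with the Nash profile (Uptown, Loc1).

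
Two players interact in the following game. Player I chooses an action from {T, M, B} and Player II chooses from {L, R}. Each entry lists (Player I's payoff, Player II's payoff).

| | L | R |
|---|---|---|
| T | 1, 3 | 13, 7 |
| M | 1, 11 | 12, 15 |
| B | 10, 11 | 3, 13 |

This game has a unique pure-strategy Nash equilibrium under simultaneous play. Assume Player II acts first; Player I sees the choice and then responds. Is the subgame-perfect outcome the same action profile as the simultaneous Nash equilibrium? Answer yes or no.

Backward induction with Player II moving first.
- L → Player I plays B (best of 1, 1, 10); Player II gets 11.
- R → Player I plays T (best of 13, 12, 3); Player II gets 7.
Maximizing over 11, 7, Player II chooses L. Subgame-perfect outcome: (B, L) with payoffs (10, 11).
For the simultaneous game, intersect best replies.
Player I's best replies: L→B; R→T.
Player II's best replies: T→R; M→R; B→R.
Only (T, R) has each player best-responding; Nash payoffs (13, 7).
Sequential outcome (B, L) differs from the Nash profile (T, R).

no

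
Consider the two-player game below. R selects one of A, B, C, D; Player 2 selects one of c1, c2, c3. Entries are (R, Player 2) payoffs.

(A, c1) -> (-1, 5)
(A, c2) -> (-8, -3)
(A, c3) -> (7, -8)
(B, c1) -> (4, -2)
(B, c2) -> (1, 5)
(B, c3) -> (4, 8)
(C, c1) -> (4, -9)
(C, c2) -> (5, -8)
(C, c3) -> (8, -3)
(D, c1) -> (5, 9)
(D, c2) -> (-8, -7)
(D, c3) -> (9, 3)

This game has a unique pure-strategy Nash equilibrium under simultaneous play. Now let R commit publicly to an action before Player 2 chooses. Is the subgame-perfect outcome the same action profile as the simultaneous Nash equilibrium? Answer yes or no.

no

Player 2 best-responds to each possible R move:
- A: BR = c1, leader payoff -1.
- B: BR = c3, leader payoff 4.
- C: BR = c3, leader payoff 8.
- D: BR = c1, leader payoff 5.
R's induced payoffs are -1, 4, 8, 5, so R commits to C. Subgame-perfect outcome: (C, c3) with payoffs (8, -3).
Now find the simultaneous Nash equilibrium.
R's best replies: c1→D; c2→C; c3→D.
Player 2's best replies: A→c1; B→c3; C→c3; D→c1.
The unique mutual best reply is (D, c1), giving (5, 9).
Sequential outcome (C, c3) differs from the Nash profile (D, c1).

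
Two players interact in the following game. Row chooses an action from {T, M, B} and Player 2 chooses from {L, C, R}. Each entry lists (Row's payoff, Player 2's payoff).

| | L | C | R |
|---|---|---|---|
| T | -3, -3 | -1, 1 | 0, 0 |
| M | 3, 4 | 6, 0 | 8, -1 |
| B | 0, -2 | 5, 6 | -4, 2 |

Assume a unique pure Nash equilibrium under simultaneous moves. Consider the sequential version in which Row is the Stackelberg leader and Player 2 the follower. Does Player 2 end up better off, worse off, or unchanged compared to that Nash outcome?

better off

Work backward from Player 2's decision.
- T → Player 2 plays C (best of -3, 1, 0); Row gets -1.
- M → Player 2 plays L (best of 4, 0, -1); Row gets 3.
- B → Player 2 plays C (best of -2, 6, 2); Row gets 5.
Among -1, 3, 5, the best is 5 at B. Subgame-perfect outcome: (B, C) with payoffs (5, 6).
Now find the simultaneous Nash equilibrium.
Row's best replies: L→M; C→M; R→M.
Player 2's best replies: T→C; M→L; B→C.
The unique mutual best reply is (M, L), giving (3, 4).
Player 2 earns 6 sequentially versus 4 at the Nash outcome: better off.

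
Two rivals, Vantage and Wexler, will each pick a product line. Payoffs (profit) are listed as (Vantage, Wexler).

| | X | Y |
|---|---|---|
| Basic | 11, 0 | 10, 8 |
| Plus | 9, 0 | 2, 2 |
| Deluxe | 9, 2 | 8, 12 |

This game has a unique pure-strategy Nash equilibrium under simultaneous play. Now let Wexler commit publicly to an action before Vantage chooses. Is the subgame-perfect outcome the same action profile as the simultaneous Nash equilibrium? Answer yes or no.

Solve by backward induction (Wexler leads).
- X: Vantage compares 11, 9, 9 and picks Basic; Wexler would get 0.
- Y: Vantage compares 10, 2, 8 and picks Basic; Wexler would get 8.
Wexler's induced payoffs are 0, 8, so Wexler commits to Y. Subgame-perfect outcome: (Basic, Y) with payoffs (10, 8).
Now find the simultaneous Nash equilibrium.
Vantage's best replies: X→Basic; Y→Basic.
Wexler's best replies: Basic→Y; Plus→Y; Deluxe→Y.
The unique mutual best reply is (Basic, Y), giving (10, 8).
Sequential outcome (Basic, Y) coincides with the Nash profile (Basic, Y).

yes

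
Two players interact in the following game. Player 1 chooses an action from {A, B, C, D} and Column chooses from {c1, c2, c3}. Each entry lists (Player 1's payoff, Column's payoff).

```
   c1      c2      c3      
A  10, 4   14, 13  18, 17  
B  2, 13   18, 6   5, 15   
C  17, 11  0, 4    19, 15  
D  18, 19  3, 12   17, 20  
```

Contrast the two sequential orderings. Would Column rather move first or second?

first

If Player 1 leads: Column's best replies are A→c3, B→c3, C→c3, D→c3; Player 1's induced payoffs 18, 5, 19, 17; outcome (C, c3), payoffs (19, 15).
If Column leads: Player 1's best replies are c1→D, c2→B, c3→C; Column's induced payoffs 19, 6, 15; outcome (D, c1), payoffs (18, 19).
Column gets 19 moving first and 15 moving second, so Column prefers to move first.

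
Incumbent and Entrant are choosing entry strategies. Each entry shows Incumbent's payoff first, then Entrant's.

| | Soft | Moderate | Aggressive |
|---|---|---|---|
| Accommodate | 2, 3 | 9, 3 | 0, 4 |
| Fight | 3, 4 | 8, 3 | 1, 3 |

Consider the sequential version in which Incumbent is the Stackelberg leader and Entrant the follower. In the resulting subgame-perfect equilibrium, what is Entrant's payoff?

Solve by backward induction (Incumbent leads).
- Accommodate → Entrant plays Aggressive (best of 3, 3, 4); Incumbent gets 0.
- Fight → Entrant plays Soft (best of 4, 3, 3); Incumbent gets 3.
Maximizing over 0, 3, Incumbent chooses Fight. Subgame-perfect outcome: (Fight, Soft) with payoffs (3, 4).

4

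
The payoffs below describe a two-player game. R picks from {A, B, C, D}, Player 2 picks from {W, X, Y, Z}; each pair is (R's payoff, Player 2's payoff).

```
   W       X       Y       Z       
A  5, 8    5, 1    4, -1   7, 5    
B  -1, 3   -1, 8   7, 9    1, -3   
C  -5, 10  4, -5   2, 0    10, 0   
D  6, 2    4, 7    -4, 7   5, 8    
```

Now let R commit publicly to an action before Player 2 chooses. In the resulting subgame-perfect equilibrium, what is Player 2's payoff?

9

Backward induction with R moving first.
- A: Player 2 compares 8, 1, -1, 5 and picks W; R would get 5.
- B: Player 2 compares 3, 8, 9, -3 and picks Y; R would get 7.
- C: Player 2 compares 10, -5, 0, 0 and picks W; R would get -5.
- D: Player 2 compares 2, 7, 7, 8 and picks Z; R would get 5.
Maximizing over 5, 7, -5, 5, R chooses B. Subgame-perfect outcome: (B, Y) with payoffs (7, 9).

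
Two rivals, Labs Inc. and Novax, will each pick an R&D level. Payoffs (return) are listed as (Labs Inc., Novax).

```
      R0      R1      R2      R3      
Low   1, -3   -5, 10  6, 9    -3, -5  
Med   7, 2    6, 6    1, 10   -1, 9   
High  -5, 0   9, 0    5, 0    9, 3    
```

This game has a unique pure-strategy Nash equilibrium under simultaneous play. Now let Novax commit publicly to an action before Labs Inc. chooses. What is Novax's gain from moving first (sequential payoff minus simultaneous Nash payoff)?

Backward induction with Novax moving first.
- R0 → Labs Inc. plays Med (best of 1, 7, -5); Novax gets 2.
- R1 → Labs Inc. plays High (best of -5, 6, 9); Novax gets 0.
- R2 → Labs Inc. plays Low (best of 6, 1, 5); Novax gets 9.
- R3 → Labs Inc. plays High (best of -3, -1, 9); Novax gets 3.
Maximizing over 2, 0, 9, 3, Novax chooses R2. Subgame-perfect outcome: (Low, R2) with payoffs (6, 9).
Under simultaneous play:
Labs Inc.'s best replies: R0→Med; R1→High; R2→Low; R3→High.
Novax's best replies: Low→R1; Med→R2; High→R3.
Only (High, R3) has each player best-responding; Nash payoffs (9, 3).
Novax's commitment gain: 9 − 3 = 6.

6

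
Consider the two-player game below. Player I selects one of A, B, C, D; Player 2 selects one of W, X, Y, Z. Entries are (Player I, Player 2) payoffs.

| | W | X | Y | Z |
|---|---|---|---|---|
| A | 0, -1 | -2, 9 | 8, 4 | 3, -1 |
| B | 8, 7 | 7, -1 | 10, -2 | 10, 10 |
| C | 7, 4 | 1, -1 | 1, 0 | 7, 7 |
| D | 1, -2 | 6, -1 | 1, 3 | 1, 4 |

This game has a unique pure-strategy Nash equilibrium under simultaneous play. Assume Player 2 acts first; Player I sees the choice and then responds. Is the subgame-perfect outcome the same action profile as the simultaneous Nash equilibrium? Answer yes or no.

yes

Backward induction with Player 2 moving first.
- W: Player I compares 0, 8, 7, 1 and picks B; Player 2 would get 7.
- X: Player I compares -2, 7, 1, 6 and picks B; Player 2 would get -1.
- Y: Player I compares 8, 10, 1, 1 and picks B; Player 2 would get -2.
- Z: Player I compares 3, 10, 7, 1 and picks B; Player 2 would get 10.
Player 2's induced payoffs are 7, -1, -2, 10, so Player 2 commits to Z. Subgame-perfect outcome: (B, Z) with payoffs (10, 10).
Under simultaneous play:
Player I's best replies: W→B; X→B; Y→B; Z→B.
Player 2's best replies: A→X; B→Z; C→Z; D→Z.
Only (B, Z) has each player best-responding; Nash payoffs (10, 10).
Sequential outcome (B, Z) coincides with the Nash profile (B, Z).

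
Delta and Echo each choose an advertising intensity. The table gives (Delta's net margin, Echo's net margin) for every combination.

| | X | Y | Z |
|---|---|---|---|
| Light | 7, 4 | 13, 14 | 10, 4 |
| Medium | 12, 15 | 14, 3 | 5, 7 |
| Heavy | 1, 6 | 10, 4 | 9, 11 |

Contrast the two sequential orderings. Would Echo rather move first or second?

If Delta leads: Echo's best replies are Light→Y, Medium→X, Heavy→Z; Delta's induced payoffs 13, 12, 9; outcome (Light, Y), payoffs (13, 14).
If Echo leads: Delta's best replies are X→Medium, Y→Medium, Z→Light; Echo's induced payoffs 15, 3, 4; outcome (Medium, X), payoffs (12, 15).
Echo gets 15 moving first and 14 moving second, so Echo prefers to move first.

first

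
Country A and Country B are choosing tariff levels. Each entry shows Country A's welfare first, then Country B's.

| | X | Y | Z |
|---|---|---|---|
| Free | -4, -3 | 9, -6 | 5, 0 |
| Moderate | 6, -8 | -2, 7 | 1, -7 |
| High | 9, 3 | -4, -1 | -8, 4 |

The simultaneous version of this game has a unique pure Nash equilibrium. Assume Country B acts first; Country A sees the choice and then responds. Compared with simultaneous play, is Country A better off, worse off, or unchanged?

Solve by backward induction (Country B leads).
- X: Country A compares -4, 6, 9 and picks High; Country B would get 3.
- Y: Country A compares 9, -2, -4 and picks Free; Country B would get -6.
- Z: Country A compares 5, 1, -8 and picks Free; Country B would get 0.
Maximizing over 3, -6, 0, Country B chooses X. Subgame-perfect outcome: (High, X) with payoffs (9, 3).
Now find the simultaneous Nash equilibrium.
Country A's best replies: X→High; Y→Free; Z→Free.
Country B's best replies: Free→Z; Moderate→Y; High→Z.
Only (Free, Z) has each player best-responding; Nash payoffs (5, 0).
Country A earns 9 sequentially versus 5 at the Nash outcome: better off.

better off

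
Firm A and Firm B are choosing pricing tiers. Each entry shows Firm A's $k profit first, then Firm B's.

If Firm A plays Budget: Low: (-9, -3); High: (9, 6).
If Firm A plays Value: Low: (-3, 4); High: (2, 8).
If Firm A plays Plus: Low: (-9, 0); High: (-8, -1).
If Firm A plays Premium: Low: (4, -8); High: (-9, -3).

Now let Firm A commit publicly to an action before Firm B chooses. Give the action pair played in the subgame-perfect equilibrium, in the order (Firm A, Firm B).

Solve by backward induction (Firm A leads).
- Budget: BR = High, leader payoff 9.
- Value: BR = High, leader payoff 2.
- Plus: BR = Low, leader payoff -9.
- Premium: BR = High, leader payoff -9.
Among 9, 2, -9, -9, the best is 9 at Budget. Subgame-perfect outcome: (Budget, High) with payoffs (9, 6).

(Budget, High)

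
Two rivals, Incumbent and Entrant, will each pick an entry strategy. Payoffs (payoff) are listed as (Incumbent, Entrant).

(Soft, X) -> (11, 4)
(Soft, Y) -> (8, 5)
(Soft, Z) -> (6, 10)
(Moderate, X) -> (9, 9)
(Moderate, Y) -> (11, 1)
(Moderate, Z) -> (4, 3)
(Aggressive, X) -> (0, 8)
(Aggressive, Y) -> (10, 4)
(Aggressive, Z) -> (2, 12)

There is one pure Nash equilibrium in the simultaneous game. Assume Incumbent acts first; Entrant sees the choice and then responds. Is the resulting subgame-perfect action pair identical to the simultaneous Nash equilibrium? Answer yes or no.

Entrant best-responds to each possible Incumbent move:
- Soft: BR = Z, leader payoff 6.
- Moderate: BR = X, leader payoff 9.
- Aggressive: BR = Z, leader payoff 2.
Among 6, 9, 2, the best is 9 at Moderate. Subgame-perfect outcome: (Moderate, X) with payoffs (9, 9).
Now find the simultaneous Nash equilibrium.
Incumbent's best replies: X→Soft; Y→Moderate; Z→Soft.
Entrant's best replies: Soft→Z; Moderate→X; Aggressive→Z.
The unique mutual best reply is (Soft, Z), giving (6, 10).
Sequential outcome (Moderate, X) differs from the Nash profile (Soft, Z).

no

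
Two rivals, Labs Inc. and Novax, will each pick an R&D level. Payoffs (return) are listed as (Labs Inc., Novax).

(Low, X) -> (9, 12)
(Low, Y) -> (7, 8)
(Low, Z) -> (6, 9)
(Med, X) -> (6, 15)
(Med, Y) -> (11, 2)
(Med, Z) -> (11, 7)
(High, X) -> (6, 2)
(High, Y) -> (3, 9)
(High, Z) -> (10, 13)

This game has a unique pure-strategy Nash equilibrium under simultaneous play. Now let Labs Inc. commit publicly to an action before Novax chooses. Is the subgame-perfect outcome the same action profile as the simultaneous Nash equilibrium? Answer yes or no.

Solve by backward induction (Labs Inc. leads).
- Low: BR = X, leader payoff 9.
- Med: BR = X, leader payoff 6.
- High: BR = Z, leader payoff 10.
Among 9, 6, 10, the best is 10 at High. Subgame-perfect outcome: (High, Z) with payoffs (10, 13).
Now find the simultaneous Nash equilibrium.
Labs Inc.'s best replies: X→Low; Y→Med; Z→Med.
Novax's best replies: Low→X; Med→X; High→Z.
Only (Low, X) has each player best-responding; Nash payoffs (9, 12).
Sequential outcome (High, Z) differs from the Nash profile (Low, X).

no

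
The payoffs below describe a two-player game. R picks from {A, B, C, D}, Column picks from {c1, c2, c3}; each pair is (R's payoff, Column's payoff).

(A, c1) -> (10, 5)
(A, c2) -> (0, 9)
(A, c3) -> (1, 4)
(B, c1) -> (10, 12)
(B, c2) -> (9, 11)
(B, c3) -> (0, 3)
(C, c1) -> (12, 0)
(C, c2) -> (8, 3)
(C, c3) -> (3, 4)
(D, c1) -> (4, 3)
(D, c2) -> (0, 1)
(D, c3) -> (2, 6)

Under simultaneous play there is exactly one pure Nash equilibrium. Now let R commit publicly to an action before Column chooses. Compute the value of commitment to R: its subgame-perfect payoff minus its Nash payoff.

7

Solve by backward induction (R leads).
- A: Column compares 5, 9, 4 and picks c2; R would get 0.
- B: Column compares 12, 11, 3 and picks c1; R would get 10.
- C: Column compares 0, 3, 4 and picks c3; R would get 3.
- D: Column compares 3, 1, 6 and picks c3; R would get 2.
Maximizing over 0, 10, 3, 2, R chooses B. Subgame-perfect outcome: (B, c1) with payoffs (10, 12).
Now find the simultaneous Nash equilibrium.
R's best replies: c1→C; c2→B; c3→C.
Column's best replies: A→c2; B→c1; C→c3; D→c3.
The unique mutual best reply is (C, c3), giving (3, 4).
R's commitment gain: 10 − 3 = 7.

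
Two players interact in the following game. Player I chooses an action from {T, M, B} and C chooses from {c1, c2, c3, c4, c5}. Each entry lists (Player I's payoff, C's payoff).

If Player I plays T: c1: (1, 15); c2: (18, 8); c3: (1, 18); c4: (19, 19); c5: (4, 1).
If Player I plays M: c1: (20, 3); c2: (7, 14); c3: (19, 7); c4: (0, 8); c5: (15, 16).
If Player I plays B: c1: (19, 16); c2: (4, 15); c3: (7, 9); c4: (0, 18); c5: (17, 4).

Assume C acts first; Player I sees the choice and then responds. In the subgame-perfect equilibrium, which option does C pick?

Solve by backward induction (C leads).
- c1: Player I compares 1, 20, 19 and picks M; C would get 3.
- c2: Player I compares 18, 7, 4 and picks T; C would get 8.
- c3: Player I compares 1, 19, 7 and picks M; C would get 7.
- c4: Player I compares 19, 0, 0 and picks T; C would get 19.
- c5: Player I compares 4, 15, 17 and picks B; C would get 4.
C's induced payoffs are 3, 8, 7, 19, 4, so C commits to c4. Subgame-perfect outcome: (T, c4) with payoffs (19, 19).

c4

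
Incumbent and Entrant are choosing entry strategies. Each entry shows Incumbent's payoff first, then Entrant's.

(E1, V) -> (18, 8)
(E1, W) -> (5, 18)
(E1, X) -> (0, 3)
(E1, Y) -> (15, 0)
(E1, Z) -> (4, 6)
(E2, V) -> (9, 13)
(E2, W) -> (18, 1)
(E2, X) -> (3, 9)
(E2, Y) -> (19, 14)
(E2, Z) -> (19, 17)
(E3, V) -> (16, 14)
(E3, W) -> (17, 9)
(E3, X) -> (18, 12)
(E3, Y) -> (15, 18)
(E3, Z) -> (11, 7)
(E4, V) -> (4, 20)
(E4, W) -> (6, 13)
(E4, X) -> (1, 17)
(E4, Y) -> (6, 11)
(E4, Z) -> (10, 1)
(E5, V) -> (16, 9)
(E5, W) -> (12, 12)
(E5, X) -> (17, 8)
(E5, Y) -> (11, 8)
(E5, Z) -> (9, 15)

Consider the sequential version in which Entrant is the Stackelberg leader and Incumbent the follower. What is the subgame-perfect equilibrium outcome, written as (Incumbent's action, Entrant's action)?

(E2, Z)

Incumbent best-responds to each possible Entrant move:
- V: BR = E1, leader payoff 8.
- W: BR = E2, leader payoff 1.
- X: BR = E3, leader payoff 12.
- Y: BR = E2, leader payoff 14.
- Z: BR = E2, leader payoff 17.
Entrant's induced payoffs are 8, 1, 12, 14, 17, so Entrant commits to Z. Subgame-perfect outcome: (E2, Z) with payoffs (19, 17).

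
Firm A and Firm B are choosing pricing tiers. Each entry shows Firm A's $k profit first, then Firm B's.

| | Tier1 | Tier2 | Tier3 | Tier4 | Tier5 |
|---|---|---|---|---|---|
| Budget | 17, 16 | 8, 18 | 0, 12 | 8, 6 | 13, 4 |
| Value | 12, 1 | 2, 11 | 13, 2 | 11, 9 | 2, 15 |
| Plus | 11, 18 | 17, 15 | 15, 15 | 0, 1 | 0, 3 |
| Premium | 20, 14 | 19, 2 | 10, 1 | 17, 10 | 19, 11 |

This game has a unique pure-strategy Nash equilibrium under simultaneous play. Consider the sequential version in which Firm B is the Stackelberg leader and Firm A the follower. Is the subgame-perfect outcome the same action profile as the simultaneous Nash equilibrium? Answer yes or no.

Firm A best-responds to each possible Firm B move:
- Tier1: Firm A compares 17, 12, 11, 20 and picks Premium; Firm B would get 14.
- Tier2: Firm A compares 8, 2, 17, 19 and picks Premium; Firm B would get 2.
- Tier3: Firm A compares 0, 13, 15, 10 and picks Plus; Firm B would get 15.
- Tier4: Firm A compares 8, 11, 0, 17 and picks Premium; Firm B would get 10.
- Tier5: Firm A compares 13, 2, 0, 19 and picks Premium; Firm B would get 11.
Maximizing over 14, 2, 15, 10, 11, Firm B chooses Tier3. Subgame-perfect outcome: (Plus, Tier3) with payoffs (15, 15).
Now find the simultaneous Nash equilibrium.
Firm A's best replies: Tier1→Premium; Tier2→Premium; Tier3→Plus; Tier4→Premium; Tier5→Premium.
Firm B's best replies: Budget→Tier2; Value→Tier5; Plus→Tier1; Premium→Tier1.
The unique mutual best reply is (Premium, Tier1), giving (20, 14).
Sequential outcome (Plus, Tier3) differs from the Nash profile (Premium, Tier1).

no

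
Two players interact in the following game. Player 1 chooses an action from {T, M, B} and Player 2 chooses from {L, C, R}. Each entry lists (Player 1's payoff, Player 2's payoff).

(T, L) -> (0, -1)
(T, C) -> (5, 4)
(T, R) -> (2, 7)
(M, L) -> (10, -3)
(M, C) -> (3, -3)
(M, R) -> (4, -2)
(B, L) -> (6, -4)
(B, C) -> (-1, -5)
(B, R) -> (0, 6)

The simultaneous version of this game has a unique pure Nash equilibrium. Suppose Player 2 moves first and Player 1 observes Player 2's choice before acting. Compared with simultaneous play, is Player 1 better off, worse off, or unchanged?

better off

Work backward from Player 1's decision.
- L → Player 1 plays M (best of 0, 10, 6); Player 2 gets -3.
- C → Player 1 plays T (best of 5, 3, -1); Player 2 gets 4.
- R → Player 1 plays M (best of 2, 4, 0); Player 2 gets -2.
Among -3, 4, -2, the best is 4 at C. Subgame-perfect outcome: (T, C) with payoffs (5, 4).
Now find the simultaneous Nash equilibrium.
Player 1's best replies: L→M; C→T; R→M.
Player 2's best replies: T→R; M→R; B→R.
The unique mutual best reply is (M, R), giving (4, -2).
Player 1 earns 5 sequentially versus 4 at the Nash outcome: better off.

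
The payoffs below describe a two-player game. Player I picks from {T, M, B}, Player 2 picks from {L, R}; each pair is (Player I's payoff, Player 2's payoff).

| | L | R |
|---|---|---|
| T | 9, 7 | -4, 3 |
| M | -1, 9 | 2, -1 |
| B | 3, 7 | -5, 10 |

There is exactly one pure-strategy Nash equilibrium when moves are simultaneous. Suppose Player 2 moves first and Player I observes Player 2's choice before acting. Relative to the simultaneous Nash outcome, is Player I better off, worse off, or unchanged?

unchanged

Player I best-responds to each possible Player 2 move:
- L → Player I plays T (best of 9, -1, 3); Player 2 gets 7.
- R → Player I plays M (best of -4, 2, -5); Player 2 gets -1.
Player 2's induced payoffs are 7, -1, so Player 2 commits to L. Subgame-perfect outcome: (T, L) with payoffs (9, 7).
Now find the simultaneous Nash equilibrium.
Player I's best replies: L→T; R→M.
Player 2's best replies: T→L; M→L; B→R.
The unique mutual best reply is (T, L), giving (9, 7).
Player I earns 9 sequentially versus 9 at the Nash outcome: unchanged.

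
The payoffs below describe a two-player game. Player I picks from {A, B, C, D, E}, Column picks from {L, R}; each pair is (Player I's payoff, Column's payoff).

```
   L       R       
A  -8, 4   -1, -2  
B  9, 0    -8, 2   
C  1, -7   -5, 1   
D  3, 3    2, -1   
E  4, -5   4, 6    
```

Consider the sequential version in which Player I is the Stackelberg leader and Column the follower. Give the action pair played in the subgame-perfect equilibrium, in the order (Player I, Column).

(E, R)

Column best-responds to each possible Player I move:
- A: Column compares 4, -2 and picks L; Player I would get -8.
- B: Column compares 0, 2 and picks R; Player I would get -8.
- C: Column compares -7, 1 and picks R; Player I would get -5.
- D: Column compares 3, -1 and picks L; Player I would get 3.
- E: Column compares -5, 6 and picks R; Player I would get 4.
Player I's induced payoffs are -8, -8, -5, 3, 4, so Player I commits to E. Subgame-perfect outcome: (E, R) with payoffs (4, 6).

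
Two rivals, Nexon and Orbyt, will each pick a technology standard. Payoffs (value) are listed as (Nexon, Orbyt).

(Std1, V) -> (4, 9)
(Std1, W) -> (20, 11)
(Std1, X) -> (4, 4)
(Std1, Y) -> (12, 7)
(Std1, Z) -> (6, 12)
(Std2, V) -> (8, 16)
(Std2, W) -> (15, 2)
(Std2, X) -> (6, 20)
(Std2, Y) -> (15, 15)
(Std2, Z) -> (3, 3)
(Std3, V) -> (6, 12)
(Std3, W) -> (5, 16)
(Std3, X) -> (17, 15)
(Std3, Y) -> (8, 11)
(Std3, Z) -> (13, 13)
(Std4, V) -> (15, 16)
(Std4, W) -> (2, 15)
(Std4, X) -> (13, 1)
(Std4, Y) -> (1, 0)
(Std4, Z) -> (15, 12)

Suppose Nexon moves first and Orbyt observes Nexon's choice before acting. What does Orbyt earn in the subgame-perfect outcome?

16

Solve by backward induction (Nexon leads).
- Std1: BR = Z, leader payoff 6.
- Std2: BR = X, leader payoff 6.
- Std3: BR = W, leader payoff 5.
- Std4: BR = V, leader payoff 15.
Maximizing over 6, 6, 5, 15, Nexon chooses Std4. Subgame-perfect outcome: (Std4, V) with payoffs (15, 16).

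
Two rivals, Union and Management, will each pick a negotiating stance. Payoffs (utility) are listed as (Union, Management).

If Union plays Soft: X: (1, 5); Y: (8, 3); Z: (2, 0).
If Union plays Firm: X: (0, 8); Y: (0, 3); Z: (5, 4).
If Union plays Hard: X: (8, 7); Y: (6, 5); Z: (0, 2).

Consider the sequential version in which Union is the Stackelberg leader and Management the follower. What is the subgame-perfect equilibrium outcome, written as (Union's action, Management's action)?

Solve by backward induction (Union leads).
- Soft → Management plays X (best of 5, 3, 0); Union gets 1.
- Firm → Management plays X (best of 8, 3, 4); Union gets 0.
- Hard → Management plays X (best of 7, 5, 2); Union gets 8.
Union's induced payoffs are 1, 0, 8, so Union commits to Hard. Subgame-perfect outcome: (Hard, X) with payoffs (8, 7).

(Hard, X)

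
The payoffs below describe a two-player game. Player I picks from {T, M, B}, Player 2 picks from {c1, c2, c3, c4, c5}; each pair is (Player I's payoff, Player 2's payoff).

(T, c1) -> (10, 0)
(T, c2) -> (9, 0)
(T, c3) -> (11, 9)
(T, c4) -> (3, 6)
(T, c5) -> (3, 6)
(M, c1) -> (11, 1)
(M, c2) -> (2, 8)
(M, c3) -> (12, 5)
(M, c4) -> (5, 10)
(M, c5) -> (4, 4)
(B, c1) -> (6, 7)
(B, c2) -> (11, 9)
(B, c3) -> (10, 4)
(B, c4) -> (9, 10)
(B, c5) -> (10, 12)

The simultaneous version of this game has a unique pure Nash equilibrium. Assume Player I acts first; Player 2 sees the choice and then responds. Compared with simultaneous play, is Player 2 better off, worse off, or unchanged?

Backward induction with Player I moving first.
- T: Player 2 compares 0, 0, 9, 6, 6 and picks c3; Player I would get 11.
- M: Player 2 compares 1, 8, 5, 10, 4 and picks c4; Player I would get 5.
- B: Player 2 compares 7, 9, 4, 10, 12 and picks c5; Player I would get 10.
Among 11, 5, 10, the best is 11 at T. Subgame-perfect outcome: (T, c3) with payoffs (11, 9).
Under simultaneous play:
Player I's best replies: c1→M; c2→B; c3→M; c4→B; c5→B.
Player 2's best replies: T→c3; M→c4; B→c5.
The unique mutual best reply is (B, c5), giving (10, 12).
Player 2 earns 9 sequentially versus 12 at the Nash outcome: worse off.

worse off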